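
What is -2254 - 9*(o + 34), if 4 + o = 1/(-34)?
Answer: -85807/34 ≈ -2523.7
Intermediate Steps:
o = -137/34 (o = -4 + 1/(-34) = -4 - 1/34 = -137/34 ≈ -4.0294)
-2254 - 9*(o + 34) = -2254 - 9*(-137/34 + 34) = -2254 - 9*1019/34 = -2254 - 1*9171/34 = -2254 - 9171/34 = -85807/34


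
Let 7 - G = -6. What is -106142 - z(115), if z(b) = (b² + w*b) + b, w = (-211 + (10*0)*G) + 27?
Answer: -98322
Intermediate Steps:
G = 13 (G = 7 - 1*(-6) = 7 + 6 = 13)
w = -184 (w = (-211 + (10*0)*13) + 27 = (-211 + 0*13) + 27 = (-211 + 0) + 27 = -211 + 27 = -184)
z(b) = b² - 183*b (z(b) = (b² - 184*b) + b = b² - 183*b)
-106142 - z(115) = -106142 - 115*(-183 + 115) = -106142 - 115*(-68) = -106142 - 1*(-7820) = -106142 + 7820 = -98322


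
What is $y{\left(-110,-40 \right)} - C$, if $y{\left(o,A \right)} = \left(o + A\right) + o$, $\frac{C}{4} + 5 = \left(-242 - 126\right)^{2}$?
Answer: $-541936$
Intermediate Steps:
$C = 541676$ ($C = -20 + 4 \left(-242 - 126\right)^{2} = -20 + 4 \left(-368\right)^{2} = -20 + 4 \cdot 135424 = -20 + 541696 = 541676$)
$y{\left(o,A \right)} = A + 2 o$ ($y{\left(o,A \right)} = \left(A + o\right) + o = A + 2 o$)
$y{\left(-110,-40 \right)} - C = \left(-40 + 2 \left(-110\right)\right) - 541676 = \left(-40 - 220\right) - 541676 = -260 - 541676 = -541936$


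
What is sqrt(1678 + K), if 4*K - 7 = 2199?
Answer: 7*sqrt(182)/2 ≈ 47.218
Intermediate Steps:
K = 1103/2 (K = 7/4 + (1/4)*2199 = 7/4 + 2199/4 = 1103/2 ≈ 551.50)
sqrt(1678 + K) = sqrt(1678 + 1103/2) = sqrt(4459/2) = 7*sqrt(182)/2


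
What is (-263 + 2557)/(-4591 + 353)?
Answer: -1147/2119 ≈ -0.54129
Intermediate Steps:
(-263 + 2557)/(-4591 + 353) = 2294/(-4238) = 2294*(-1/4238) = -1147/2119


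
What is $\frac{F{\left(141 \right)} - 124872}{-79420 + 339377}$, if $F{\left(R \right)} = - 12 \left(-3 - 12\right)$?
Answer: $- \frac{124692}{259957} \approx -0.47966$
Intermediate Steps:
$F{\left(R \right)} = 180$ ($F{\left(R \right)} = - 12 \left(-3 - 12\right) = \left(-12\right) \left(-15\right) = 180$)
$\frac{F{\left(141 \right)} - 124872}{-79420 + 339377} = \frac{180 - 124872}{-79420 + 339377} = \frac{180 - 124872}{259957} = \left(-124692\right) \frac{1}{259957} = - \frac{124692}{259957}$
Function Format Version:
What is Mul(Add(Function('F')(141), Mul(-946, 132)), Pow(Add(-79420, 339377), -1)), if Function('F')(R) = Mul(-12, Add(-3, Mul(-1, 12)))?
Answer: Rational(-124692, 259957) ≈ -0.47966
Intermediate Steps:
Function('F')(R) = 180 (Function('F')(R) = Mul(-12, Add(-3, -12)) = Mul(-12, -15) = 180)
Mul(Add(Function('F')(141), Mul(-946, 132)), Pow(Add(-79420, 339377), -1)) = Mul(Add(180, Mul(-946, 132)), Pow(Add(-79420, 339377), -1)) = Mul(Add(180, -124872), Pow(259957, -1)) = Mul(-124692, Rational(1, 259957)) = Rational(-124692, 259957)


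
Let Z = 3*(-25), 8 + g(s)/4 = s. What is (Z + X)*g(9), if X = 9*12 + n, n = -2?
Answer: 124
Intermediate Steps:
g(s) = -32 + 4*s
Z = -75
X = 106 (X = 9*12 - 2 = 108 - 2 = 106)
(Z + X)*g(9) = (-75 + 106)*(-32 + 4*9) = 31*(-32 + 36) = 31*4 = 124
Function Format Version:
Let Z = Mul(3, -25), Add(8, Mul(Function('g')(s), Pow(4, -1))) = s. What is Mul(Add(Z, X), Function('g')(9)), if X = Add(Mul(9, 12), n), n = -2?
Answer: 124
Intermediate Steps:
Function('g')(s) = Add(-32, Mul(4, s))
Z = -75
X = 106 (X = Add(Mul(9, 12), -2) = Add(108, -2) = 106)
Mul(Add(Z, X), Function('g')(9)) = Mul(Add(-75, 106), Add(-32, Mul(4, 9))) = Mul(31, Add(-32, 36)) = Mul(31, 4) = 124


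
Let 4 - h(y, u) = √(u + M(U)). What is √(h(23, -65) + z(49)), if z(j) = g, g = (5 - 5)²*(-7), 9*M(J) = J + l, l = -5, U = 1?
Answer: √(36 - 3*I*√589)/3 ≈ 2.5519 - 1.585*I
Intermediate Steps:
M(J) = -5/9 + J/9 (M(J) = (J - 5)/9 = (-5 + J)/9 = -5/9 + J/9)
g = 0 (g = 0²*(-7) = 0*(-7) = 0)
h(y, u) = 4 - √(-4/9 + u) (h(y, u) = 4 - √(u + (-5/9 + (⅑)*1)) = 4 - √(u + (-5/9 + ⅑)) = 4 - √(u - 4/9) = 4 - √(-4/9 + u))
z(j) = 0
√(h(23, -65) + z(49)) = √((4 - √(-4 + 9*(-65))/3) + 0) = √((4 - √(-4 - 585)/3) + 0) = √((4 - I*√589/3) + 0) = √(4 - I*√589/3)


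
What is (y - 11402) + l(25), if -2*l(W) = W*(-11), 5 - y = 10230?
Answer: -42979/2 ≈ -21490.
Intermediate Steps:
y = -10225 (y = 5 - 1*10230 = 5 - 10230 = -10225)
l(W) = 11*W/2 (l(W) = -W*(-11)/2 = -(-11)*W/2 = 11*W/2)
(y - 11402) + l(25) = (-10225 - 11402) + (11/2)*25 = -21627 + 275/2 = -42979/2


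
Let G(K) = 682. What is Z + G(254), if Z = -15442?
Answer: -14760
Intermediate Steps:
Z + G(254) = -15442 + 682 = -14760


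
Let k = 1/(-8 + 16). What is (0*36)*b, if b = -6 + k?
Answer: 0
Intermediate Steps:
k = 1/8 ≈ 0.12500
b = -47/8 (b = -6 + 1/8 = -47/8 ≈ -5.8750)
(0*36)*b = (0*36)*(-47/8) = 0*(-47/8) = 0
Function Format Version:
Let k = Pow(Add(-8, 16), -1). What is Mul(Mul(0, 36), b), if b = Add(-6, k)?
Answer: 0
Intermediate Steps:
k = Rational(1, 8) (k = Pow(8, -1) = Rational(1, 8) ≈ 0.12500)
b = Rational(-47, 8) (b = Add(-6, Rational(1, 8)) = Rational(-47, 8) ≈ -5.8750)
Mul(Mul(0, 36), b) = Mul(Mul(0, 36), Rational(-47, 8)) = Mul(0, Rational(-47, 8)) = 0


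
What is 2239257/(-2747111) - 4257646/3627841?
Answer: -19819894514843/9966081917351 ≈ -1.9887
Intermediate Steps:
2239257/(-2747111) - 4257646/3627841 = 2239257*(-1/2747111) - 4257646*1/3627841 = -2239257/2747111 - 4257646/3627841 = -19819894514843/9966081917351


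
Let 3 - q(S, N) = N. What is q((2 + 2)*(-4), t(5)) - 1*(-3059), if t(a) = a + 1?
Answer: 3056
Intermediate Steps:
t(a) = 1 + a
q(S, N) = 3 - N
q((2 + 2)*(-4), t(5)) - 1*(-3059) = (3 - (1 + 5)) - 1*(-3059) = (3 - 1*6) + 3059 = (3 - 6) + 3059 = -3 + 3059 = 3056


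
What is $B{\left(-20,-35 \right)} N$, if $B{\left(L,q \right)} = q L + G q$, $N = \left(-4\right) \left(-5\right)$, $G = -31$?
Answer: $35700$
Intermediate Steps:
$N = 20$
$B{\left(L,q \right)} = - 31 q + L q$ ($B{\left(L,q \right)} = q L - 31 q = L q - 31 q = - 31 q + L q$)
$B{\left(-20,-35 \right)} N = - 35 \left(-31 - 20\right) 20 = \left(-35\right) \left(-51\right) 20 = 1785 \cdot 20 = 35700$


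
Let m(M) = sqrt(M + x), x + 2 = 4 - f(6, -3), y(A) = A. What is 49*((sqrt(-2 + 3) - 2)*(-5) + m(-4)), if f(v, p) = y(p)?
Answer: 294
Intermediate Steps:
f(v, p) = p
x = 5 (x = -2 + (4 - 1*(-3)) = -2 + (4 + 3) = -2 + 7 = 5)
m(M) = sqrt(5 + M) (m(M) = sqrt(M + 5) = sqrt(5 + M))
49*((sqrt(-2 + 3) - 2)*(-5) + m(-4)) = 49*((sqrt(-2 + 3) - 2)*(-5) + sqrt(5 - 4)) = 49*((sqrt(1) - 2)*(-5) + sqrt(1)) = 49*((1 - 2)*(-5) + 1) = 49*(-1*(-5) + 1) = 49*(5 + 1) = 49*6 = 294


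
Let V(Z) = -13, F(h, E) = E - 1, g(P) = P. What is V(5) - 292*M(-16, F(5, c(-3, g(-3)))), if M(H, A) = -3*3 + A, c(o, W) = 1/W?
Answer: 9013/3 ≈ 3004.3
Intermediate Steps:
F(h, E) = -1 + E
M(H, A) = -9 + A
V(5) - 292*M(-16, F(5, c(-3, g(-3)))) = -13 - 292*(-9 + (-1 + 1/(-3))) = -13 - 292*(-9 + (-1 - ⅓)) = -13 - 292*(-9 - 4/3) = -13 - 292*(-31/3) = -13 + 9052/3 = 9013/3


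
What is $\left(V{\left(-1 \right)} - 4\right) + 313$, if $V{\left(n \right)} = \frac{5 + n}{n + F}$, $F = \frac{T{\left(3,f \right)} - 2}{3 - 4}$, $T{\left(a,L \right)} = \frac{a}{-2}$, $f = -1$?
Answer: $\frac{1553}{5} \approx 310.6$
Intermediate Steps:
$T{\left(a,L \right)} = - \frac{a}{2}$ ($T{\left(a,L \right)} = a \left(- \frac{1}{2}\right) = - \frac{a}{2}$)
$F = \frac{7}{2}$ ($F = \frac{\left(- \frac{1}{2}\right) 3 - 2}{3 - 4} = \frac{- \frac{3}{2} - 2}{-1} = \left(- \frac{7}{2}\right) \left(-1\right) = \frac{7}{2} \approx 3.5$)
$V{\left(n \right)} = \frac{5 + n}{\frac{7}{2} + n}$ ($V{\left(n \right)} = \frac{5 + n}{n + \frac{7}{2}} = \frac{5 + n}{\frac{7}{2} + n}$)
$\left(V{\left(-1 \right)} - 4\right) + 313 = \left(\frac{2 \left(5 - 1\right)}{7 + 2 \left(-1\right)} - 4\right) + 313 = \left(2 \frac{1}{7 - 2} \cdot 4 - 4\right) + 313 = \left(2 \cdot \frac{1}{5} \cdot 4 - 4\right) + 313 = \left(\frac{8}{5} - 4\right) + 313 = - \frac{12}{5} + 313 = \frac{1553}{5}$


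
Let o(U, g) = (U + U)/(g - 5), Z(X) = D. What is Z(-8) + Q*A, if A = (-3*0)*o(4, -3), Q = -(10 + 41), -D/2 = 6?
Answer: -12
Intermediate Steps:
D = -12 (D = -2*6 = -12)
Z(X) = -12
Q = -51 (Q = -1*51 = -51)
o(U, g) = 2*U/(-5 + g) (o(U, g) = (2*U)/(-5 + g) = 2*U/(-5 + g))
A = 0 (A = (-3*0)*(2*4/(-5 - 3)) = 0*(2*4/(-8)) = 0*(2*4*(-⅛)) = 0*(-1) = 0)
Z(-8) + Q*A = -12 - 51*0 = -12 + 0 = -12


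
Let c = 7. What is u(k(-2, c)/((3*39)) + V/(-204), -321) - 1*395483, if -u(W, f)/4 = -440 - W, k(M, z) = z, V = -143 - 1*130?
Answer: -783103924/1989 ≈ -3.9372e+5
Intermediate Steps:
V = -273 (V = -143 - 130 = -273)
u(W, f) = 1760 + 4*W (u(W, f) = -4*(-440 - W) = 1760 + 4*W)
u(k(-2, c)/((3*39)) + V/(-204), -321) - 1*395483 = (1760 + 4*(7/((3*39)) - 273/(-204))) - 1*395483 = (1760 + 4*(7/117 - 273*(-1/204))) - 395483 = (1760 + 4*(7*(1/117) + 91/68)) - 395483 = (1760 + 4*(7/117 + 91/68)) - 395483 = (1760 + 4*(11123/7956)) - 395483 = (1760 + 11123/1989) - 395483 = 3511763/1989 - 395483 = -783103924/1989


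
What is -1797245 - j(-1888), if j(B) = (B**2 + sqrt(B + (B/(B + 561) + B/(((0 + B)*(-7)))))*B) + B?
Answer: -5359901 + 1888*I*sqrt(162796626727)/9289 ≈ -5.3599e+6 + 82008.0*I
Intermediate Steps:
j(B) = B + B**2 + B*sqrt(-1/7 + B + B/(561 + B)) (j(B) = (B**2 + sqrt(B + (B/(561 + B) + B/((B*(-7)))))*B) + B = (B**2 + sqrt(B + (B/(561 + B) + B/((-7*B))))*B) + B = (B**2 + sqrt(B + (B/(561 + B) + B*(-1/(7*B))))*B) + B = (B**2 + sqrt(B + (B/(561 + B) - 1/7))*B) + B = (B**2 + sqrt(B + (-1/7 + B/(561 + B)))*B) + B = (B**2 + sqrt(-1/7 + B + B/(561 + B))*B) + B = (B**2 + B*sqrt(-1/7 + B + B/(561 + B))) + B = B + B**2 + B*sqrt(-1/7 + B + B/(561 + B)))
-1797245 - j(-1888) = -1797245 - (-1888)*(1 - 1888 + sqrt(-7 + 49*(-1888) + 49*(-1888)/(561 - 1888))/7) = -1797245 - (-1888)*(1 - 1888 + sqrt(-7 - 92512 + 49*(-1888)/(-1327))/7) = -1797245 - (-1888)*(1 - 1888 + sqrt(-7 - 92512 + 49*(-1888)*(-1/1327))/7) = -1797245 - (-1888)*(1 - 1888 + sqrt(-7 - 92512 + 92512/1327)/7) = -1797245 - (-1888)*(1 - 1888 + sqrt(-122680201/1327)/7) = -1797245 - (-1888)*(1 - 1888 + (I*sqrt(162796626727)/1327)/7) = -1797245 - (-1888)*(1 - 1888 + I*sqrt(162796626727)/9289) = -1797245 - (-1888)*(-1887 + I*sqrt(162796626727)/9289) = -1797245 - (3562656 - 1888*I*sqrt(162796626727)/9289) = -1797245 + (-3562656 + 1888*I*sqrt(162796626727)/9289) = -5359901 + 1888*I*sqrt(162796626727)/9289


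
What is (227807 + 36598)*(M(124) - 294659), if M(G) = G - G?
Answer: -77909312895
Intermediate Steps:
M(G) = 0
(227807 + 36598)*(M(124) - 294659) = (227807 + 36598)*(0 - 294659) = 264405*(-294659) = -77909312895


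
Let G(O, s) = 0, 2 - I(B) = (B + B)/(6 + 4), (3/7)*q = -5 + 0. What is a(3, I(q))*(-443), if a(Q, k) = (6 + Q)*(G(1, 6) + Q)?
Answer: -11961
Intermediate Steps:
q = -35/3 (q = 7*(-5 + 0)/3 = (7/3)*(-5) = -35/3 ≈ -11.667)
I(B) = 2 - B/5 (I(B) = 2 - (B + B)/(6 + 4) = 2 - 2*B/10 = 2 - B/5)
a(Q, k) = Q*(6 + Q) (a(Q, k) = (6 + Q)*(0 + Q) = (6 + Q)*Q = Q*(6 + Q))
a(3, I(q))*(-443) = (3*(6 + 3))*(-443) = (3*9)*(-443) = 27*(-443) = -11961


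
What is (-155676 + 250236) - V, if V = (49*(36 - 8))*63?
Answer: 8124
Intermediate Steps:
V = 86436 (V = (49*28)*63 = 1372*63 = 86436)
(-155676 + 250236) - V = (-155676 + 250236) - 1*86436 = 94560 - 86436 = 8124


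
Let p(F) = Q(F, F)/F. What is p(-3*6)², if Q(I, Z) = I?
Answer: 1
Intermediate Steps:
p(F) = 1 (p(F) = F/F = 1)
p(-3*6)² = 1² = 1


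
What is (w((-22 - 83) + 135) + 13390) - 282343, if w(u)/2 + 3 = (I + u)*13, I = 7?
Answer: -267997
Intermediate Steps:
w(u) = 176 + 26*u (w(u) = -6 + 2*((7 + u)*13) = -6 + 2*(91 + 13*u) = -6 + (182 + 26*u) = 176 + 26*u)
(w((-22 - 83) + 135) + 13390) - 282343 = ((176 + 26*((-22 - 83) + 135)) + 13390) - 282343 = ((176 + 26*(-105 + 135)) + 13390) - 282343 = ((176 + 26*30) + 13390) - 282343 = ((176 + 780) + 13390) - 282343 = (956 + 13390) - 282343 = 14346 - 282343 = -267997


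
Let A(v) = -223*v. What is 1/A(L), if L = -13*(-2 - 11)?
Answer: -1/37687 ≈ -2.6534e-5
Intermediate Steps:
L = 169 (L = -13*(-13) = 169)
1/A(L) = 1/(-223*169) = 1/(-37687) = -1/37687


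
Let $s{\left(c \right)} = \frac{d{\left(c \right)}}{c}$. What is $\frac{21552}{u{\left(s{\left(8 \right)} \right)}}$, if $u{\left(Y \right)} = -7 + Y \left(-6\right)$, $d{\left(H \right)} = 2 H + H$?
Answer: $- \frac{21552}{25} \approx -862.08$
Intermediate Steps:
$d{\left(H \right)} = 3 H$
$s{\left(c \right)} = 3$ ($s{\left(c \right)} = \frac{3 c}{c} = 3$)
$u{\left(Y \right)} = -7 - 6 Y$
$\frac{21552}{u{\left(s{\left(8 \right)} \right)}} = \frac{21552}{-7 - 18} = \frac{21552}{-25} = 21552 \left(- \frac{1}{25}\right) = - \frac{21552}{25}$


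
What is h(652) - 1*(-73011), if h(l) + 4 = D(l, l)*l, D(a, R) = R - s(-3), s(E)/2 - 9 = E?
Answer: 490287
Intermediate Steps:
s(E) = 18 + 2*E
D(a, R) = -12 + R (D(a, R) = R - (18 + 2*(-3)) = R - (18 - 6) = R - 1*12 = R - 12 = -12 + R)
h(l) = -4 + l*(-12 + l) (h(l) = -4 + (-12 + l)*l = -4 + l*(-12 + l))
h(652) - 1*(-73011) = (-4 + 652*(-12 + 652)) - 1*(-73011) = (-4 + 652*640) + 73011 = (-4 + 417280) + 73011 = 417276 + 73011 = 490287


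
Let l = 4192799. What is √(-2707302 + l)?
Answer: √1485497 ≈ 1218.8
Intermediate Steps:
√(-2707302 + l) = √(-2707302 + 4192799) = √1485497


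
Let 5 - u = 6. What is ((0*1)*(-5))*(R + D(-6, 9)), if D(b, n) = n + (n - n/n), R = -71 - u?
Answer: 0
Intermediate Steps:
u = -1 (u = 5 - 1*6 = 5 - 6 = -1)
R = -70 (R = -71 - 1*(-1) = -71 + 1 = -70)
D(b, n) = -1 + 2*n (D(b, n) = n + (n - 1*1) = n + (n - 1) = n + (-1 + n) = -1 + 2*n)
((0*1)*(-5))*(R + D(-6, 9)) = ((0*1)*(-5))*(-70 + (-1 + 2*9)) = (0*(-5))*(-70 + (-1 + 18)) = 0*(-70 + 17) = 0*(-53) = 0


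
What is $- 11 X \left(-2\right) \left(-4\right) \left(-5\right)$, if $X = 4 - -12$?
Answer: $7040$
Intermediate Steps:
$X = 16$ ($X = 4 + 12 = 16$)
$- 11 X \left(-2\right) \left(-4\right) \left(-5\right) = \left(-11\right) 16 \left(-2\right) \left(-4\right) \left(-5\right) = - 176 \cdot 8 \left(-5\right) = \left(-176\right) \left(-40\right) = 7040$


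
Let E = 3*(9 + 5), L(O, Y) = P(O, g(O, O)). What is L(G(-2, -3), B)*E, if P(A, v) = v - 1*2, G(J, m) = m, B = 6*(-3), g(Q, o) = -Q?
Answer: 42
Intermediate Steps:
B = -18
P(A, v) = -2 + v (P(A, v) = v - 2 = -2 + v)
L(O, Y) = -2 - O
E = 42 (E = 3*14 = 42)
L(G(-2, -3), B)*E = (-2 - 1*(-3))*42 = (-2 + 3)*42 = 1*42 = 42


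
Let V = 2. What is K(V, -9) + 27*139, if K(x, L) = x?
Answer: 3755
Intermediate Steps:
K(V, -9) + 27*139 = 2 + 27*139 = 2 + 3753 = 3755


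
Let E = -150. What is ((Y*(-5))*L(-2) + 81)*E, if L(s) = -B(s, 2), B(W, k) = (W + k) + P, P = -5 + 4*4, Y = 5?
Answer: -53400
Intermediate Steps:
P = 11 (P = -5 + 16 = 11)
B(W, k) = 11 + W + k (B(W, k) = (W + k) + 11 = 11 + W + k)
L(s) = -13 - s (L(s) = -(11 + s + 2) = -(13 + s) = -13 - s)
((Y*(-5))*L(-2) + 81)*E = ((5*(-5))*(-13 - 1*(-2)) + 81)*(-150) = (-25*(-13 + 2) + 81)*(-150) = (-25*(-11) + 81)*(-150) = (275 + 81)*(-150) = 356*(-150) = -53400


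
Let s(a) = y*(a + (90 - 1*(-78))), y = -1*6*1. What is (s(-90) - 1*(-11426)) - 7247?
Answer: 3711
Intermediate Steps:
y = -6 (y = -6*1 = -6)
s(a) = -1008 - 6*a (s(a) = -6*(a + (90 - 1*(-78))) = -6*(a + (90 + 78)) = -6*(a + 168) = -6*(168 + a) = -1008 - 6*a)
(s(-90) - 1*(-11426)) - 7247 = ((-1008 - 6*(-90)) - 1*(-11426)) - 7247 = ((-1008 + 540) + 11426) - 7247 = (-468 + 11426) - 7247 = 10958 - 7247 = 3711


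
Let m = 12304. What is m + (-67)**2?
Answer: 16793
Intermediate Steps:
m + (-67)**2 = 12304 + (-67)**2 = 12304 + 4489 = 16793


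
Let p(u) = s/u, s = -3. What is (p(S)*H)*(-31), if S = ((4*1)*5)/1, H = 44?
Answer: 1023/5 ≈ 204.60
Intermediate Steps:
S = 20 (S = (4*5)*1 = 20*1 = 20)
p(u) = -3/u
(p(S)*H)*(-31) = (-3/20*44)*(-31) = (-3*1/20*44)*(-31) = -3/20*44*(-31) = -33/5*(-31) = 1023/5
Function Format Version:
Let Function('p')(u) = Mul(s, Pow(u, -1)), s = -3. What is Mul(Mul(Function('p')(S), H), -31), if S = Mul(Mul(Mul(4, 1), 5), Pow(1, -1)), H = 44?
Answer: Rational(1023, 5) ≈ 204.60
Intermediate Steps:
S = 20 (S = Mul(Mul(4, 5), 1) = Mul(20, 1) = 20)
Function('p')(u) = Mul(-3, Pow(u, -1))
Mul(Mul(Function('p')(S), H), -31) = Mul(Mul(Mul(-3, Pow(20, -1)), 44), -31) = Mul(Mul(Mul(-3, Rational(1, 20)), 44), -31) = Mul(Mul(Rational(-3, 20), 44), -31) = Mul(Rational(-33, 5), -31) = Rational(1023, 5)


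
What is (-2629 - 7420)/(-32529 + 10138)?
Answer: 10049/22391 ≈ 0.44880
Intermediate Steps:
(-2629 - 7420)/(-32529 + 10138) = -10049/(-22391) = -10049*(-1/22391) = 10049/22391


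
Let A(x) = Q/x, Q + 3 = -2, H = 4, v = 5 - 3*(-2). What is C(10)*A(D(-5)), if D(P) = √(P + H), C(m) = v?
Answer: 55*I ≈ 55.0*I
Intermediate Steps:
v = 11 (v = 5 + 6 = 11)
C(m) = 11
D(P) = √(4 + P) (D(P) = √(P + 4) = √(4 + P))
Q = -5 (Q = -3 - 2 = -5)
A(x) = -5/x
C(10)*A(D(-5)) = 11*(-5/√(4 - 5)) = 11*(-5*(-I)) = 11*(-(-5)*I) = 11*(5*I) = 55*I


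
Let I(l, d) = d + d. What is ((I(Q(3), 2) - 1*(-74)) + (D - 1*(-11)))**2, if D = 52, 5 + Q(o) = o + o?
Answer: 19881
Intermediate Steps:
Q(o) = -5 + 2*o (Q(o) = -5 + (o + o) = -5 + 2*o)
I(l, d) = 2*d
((I(Q(3), 2) - 1*(-74)) + (D - 1*(-11)))**2 = ((2*2 - 1*(-74)) + (52 - 1*(-11)))**2 = ((4 + 74) + (52 + 11))**2 = (78 + 63)**2 = 141**2 = 19881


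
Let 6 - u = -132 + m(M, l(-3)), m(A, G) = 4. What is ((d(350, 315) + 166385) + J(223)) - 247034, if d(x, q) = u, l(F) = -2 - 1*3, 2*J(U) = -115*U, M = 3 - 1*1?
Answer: -186675/2 ≈ -93338.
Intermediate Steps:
M = 2 (M = 3 - 1 = 2)
J(U) = -115*U/2 (J(U) = (-115*U)/2 = -115*U/2)
l(F) = -5 (l(F) = -2 - 3 = -5)
u = 134 (u = 6 - (-132 + 4) = 6 - 1*(-128) = 6 + 128 = 134)
d(x, q) = 134
((d(350, 315) + 166385) + J(223)) - 247034 = ((134 + 166385) - 115/2*223) - 247034 = (166519 - 25645/2) - 247034 = 307393/2 - 247034 = -186675/2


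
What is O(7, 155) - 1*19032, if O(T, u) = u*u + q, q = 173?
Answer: 5166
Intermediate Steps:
O(T, u) = 173 + u² (O(T, u) = u*u + 173 = u² + 173 = 173 + u²)
O(7, 155) - 1*19032 = (173 + 155²) - 1*19032 = (173 + 24025) - 19032 = 24198 - 19032 = 5166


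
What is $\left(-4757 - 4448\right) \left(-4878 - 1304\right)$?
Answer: $56905310$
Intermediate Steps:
$\left(-4757 - 4448\right) \left(-4878 - 1304\right) = \left(-9205\right) \left(-6182\right) = 56905310$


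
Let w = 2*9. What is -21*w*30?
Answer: -11340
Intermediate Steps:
w = 18
-21*w*30 = -21*18*30 = -378*30 = -11340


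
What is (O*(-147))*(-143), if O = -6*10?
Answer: -1261260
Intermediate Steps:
O = -60
(O*(-147))*(-143) = -60*(-147)*(-143) = 8820*(-143) = -1261260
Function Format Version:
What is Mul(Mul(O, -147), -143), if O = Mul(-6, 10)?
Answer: -1261260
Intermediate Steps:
O = -60
Mul(Mul(O, -147), -143) = Mul(Mul(-60, -147), -143) = Mul(8820, -143) = -1261260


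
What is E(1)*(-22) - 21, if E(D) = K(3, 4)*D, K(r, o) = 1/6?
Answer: -74/3 ≈ -24.667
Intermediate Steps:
K(r, o) = ⅙
E(D) = D/6
E(1)*(-22) - 21 = ((⅙)*1)*(-22) - 21 = (⅙)*(-22) - 21 = -11/3 - 21 = -74/3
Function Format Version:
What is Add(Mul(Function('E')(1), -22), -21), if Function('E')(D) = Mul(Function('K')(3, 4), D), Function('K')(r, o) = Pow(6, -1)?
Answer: Rational(-74, 3) ≈ -24.667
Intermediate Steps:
Function('K')(r, o) = Rational(1, 6)
Function('E')(D) = Mul(Rational(1, 6), D)
Add(Mul(Function('E')(1), -22), -21) = Add(Mul(Mul(Rational(1, 6), 1), -22), -21) = Add(Mul(Rational(1, 6), -22), -21) = Add(Rational(-11, 3), -21) = Rational(-74, 3)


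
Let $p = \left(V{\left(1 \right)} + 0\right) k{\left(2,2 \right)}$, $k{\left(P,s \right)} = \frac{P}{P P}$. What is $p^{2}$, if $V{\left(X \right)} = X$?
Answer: $\frac{1}{4} \approx 0.25$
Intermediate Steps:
$k{\left(P,s \right)} = \frac{1}{P}$ ($k{\left(P,s \right)} = \frac{P}{P^{2}} = \frac{1}{P}$)
$p = \frac{1}{2}$ ($p = \frac{1 + 0}{2} = 1 \cdot \frac{1}{2} = \frac{1}{2} \approx 0.5$)
$p^{2} = \left(\frac{1}{2}\right)^{2} = \frac{1}{4}$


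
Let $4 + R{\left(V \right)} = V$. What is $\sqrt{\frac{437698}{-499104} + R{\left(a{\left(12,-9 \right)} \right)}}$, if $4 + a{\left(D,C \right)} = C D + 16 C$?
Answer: $\frac{i \sqrt{112822405477}}{20796} \approx 16.152 i$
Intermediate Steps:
$a{\left(D,C \right)} = -4 + 16 C + C D$ ($a{\left(D,C \right)} = -4 + \left(C D + 16 C\right) = -4 + \left(16 C + C D\right) = -4 + 16 C + C D$)
$R{\left(V \right)} = -4 + V$
$\sqrt{\frac{437698}{-499104} + R{\left(a{\left(12,-9 \right)} \right)}} = \sqrt{\frac{437698}{-499104} - 260} = \sqrt{437698 \left(- \frac{1}{499104}\right) - 260} = \sqrt{- \frac{218849}{249552} - 260} = \sqrt{- \frac{65102369}{249552}} = \frac{i \sqrt{112822405477}}{20796}$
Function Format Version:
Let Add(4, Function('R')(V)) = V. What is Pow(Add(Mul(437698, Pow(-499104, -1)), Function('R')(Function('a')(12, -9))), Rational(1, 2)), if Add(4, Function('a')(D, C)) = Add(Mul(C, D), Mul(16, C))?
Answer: Mul(Rational(1, 20796), I, Pow(112822405477, Rational(1, 2))) ≈ Mul(16.152, I)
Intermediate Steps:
Function('a')(D, C) = Add(-4, Mul(16, C), Mul(C, D)) (Function('a')(D, C) = Add(-4, Add(Mul(C, D), Mul(16, C))) = Add(-4, Add(Mul(16, C), Mul(C, D))) = Add(-4, Mul(16, C), Mul(C, D)))
Function('R')(V) = Add(-4, V)
Pow(Add(Mul(437698, Pow(-499104, -1)), Function('R')(Function('a')(12, -9))), Rational(1, 2)) = Pow(Add(Mul(437698, Pow(-499104, -1)), Add(-4, Add(-4, Mul(16, -9), Mul(-9, 12)))), Rational(1, 2)) = Pow(Add(Mul(437698, Rational(-1, 499104)), Add(-4, Add(-4, -144, -108))), Rational(1, 2)) = Pow(Add(Rational(-218849, 249552), Add(-4, -256)), Rational(1, 2)) = Pow(Add(Rational(-218849, 249552), -260), Rational(1, 2)) = Pow(Rational(-65102369, 249552), Rational(1, 2)) = Mul(Rational(1, 20796), I, Pow(112822405477, Rational(1, 2)))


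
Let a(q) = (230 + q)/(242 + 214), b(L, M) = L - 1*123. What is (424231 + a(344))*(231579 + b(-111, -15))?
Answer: 7458944904825/76 ≈ 9.8144e+10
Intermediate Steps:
b(L, M) = -123 + L (b(L, M) = L - 123 = -123 + L)
a(q) = 115/228 + q/456 (a(q) = (230 + q)/456 = (230 + q)*(1/456) = 115/228 + q/456)
(424231 + a(344))*(231579 + b(-111, -15)) = (424231 + (115/228 + (1/456)*344))*(231579 + (-123 - 111)) = (424231 + (115/228 + 43/57))*(231579 - 234) = (424231 + 287/228)*231345 = (96724955/228)*231345 = 7458944904825/76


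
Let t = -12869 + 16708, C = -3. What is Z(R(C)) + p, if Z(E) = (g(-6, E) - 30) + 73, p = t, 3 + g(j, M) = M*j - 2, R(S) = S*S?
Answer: 3823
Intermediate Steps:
R(S) = S**2
g(j, M) = -5 + M*j (g(j, M) = -3 + (M*j - 2) = -3 + (-2 + M*j) = -5 + M*j)
t = 3839
p = 3839
Z(E) = 38 - 6*E (Z(E) = ((-5 + E*(-6)) - 30) + 73 = ((-5 - 6*E) - 30) + 73 = (-35 - 6*E) + 73 = 38 - 6*E)
Z(R(C)) + p = (38 - 6*(-3)**2) + 3839 = (38 - 6*9) + 3839 = (38 - 54) + 3839 = -16 + 3839 = 3823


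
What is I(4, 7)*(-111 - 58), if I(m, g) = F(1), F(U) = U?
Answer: -169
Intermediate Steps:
I(m, g) = 1
I(4, 7)*(-111 - 58) = 1*(-111 - 58) = 1*(-169) = -169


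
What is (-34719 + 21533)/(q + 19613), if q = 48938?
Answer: -13186/68551 ≈ -0.19235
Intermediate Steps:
(-34719 + 21533)/(q + 19613) = (-34719 + 21533)/(48938 + 19613) = -13186/68551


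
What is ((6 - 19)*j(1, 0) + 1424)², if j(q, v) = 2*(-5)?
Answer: 2414916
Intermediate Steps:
j(q, v) = -10
((6 - 19)*j(1, 0) + 1424)² = ((6 - 19)*(-10) + 1424)² = (-13*(-10) + 1424)² = (130 + 1424)² = 1554² = 2414916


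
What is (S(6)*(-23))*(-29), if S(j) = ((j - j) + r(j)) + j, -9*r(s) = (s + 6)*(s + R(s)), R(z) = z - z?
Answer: -1334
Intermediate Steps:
R(z) = 0
r(s) = -s*(6 + s)/9 (r(s) = -(s + 6)*(s + 0)/9 = -(6 + s)*s/9 = -s*(6 + s)/9)
S(j) = j + j*(-6 - j)/9 (S(j) = ((j - j) + j*(-6 - j)/9) + j = (0 + j*(-6 - j)/9) + j = j*(-6 - j)/9 + j = j + j*(-6 - j)/9)
(S(6)*(-23))*(-29) = (((⅑)*6*(3 - 1*6))*(-23))*(-29) = (((⅑)*6*(3 - 6))*(-23))*(-29) = (((⅑)*6*(-3))*(-23))*(-29) = -2*(-23)*(-29) = 46*(-29) = -1334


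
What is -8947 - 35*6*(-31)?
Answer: -2437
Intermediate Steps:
-8947 - 35*6*(-31) = -8947 - 210*(-31) = -8947 + 6510 = -2437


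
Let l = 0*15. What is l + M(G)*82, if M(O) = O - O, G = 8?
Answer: 0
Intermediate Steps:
M(O) = 0
l = 0
l + M(G)*82 = 0 + 0*82 = 0 + 0 = 0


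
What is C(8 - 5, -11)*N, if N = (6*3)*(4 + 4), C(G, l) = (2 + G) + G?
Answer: 1152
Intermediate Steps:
C(G, l) = 2 + 2*G
N = 144 (N = 18*8 = 144)
C(8 - 5, -11)*N = (2 + 2*(8 - 5))*144 = (2 + 2*3)*144 = (2 + 6)*144 = 8*144 = 1152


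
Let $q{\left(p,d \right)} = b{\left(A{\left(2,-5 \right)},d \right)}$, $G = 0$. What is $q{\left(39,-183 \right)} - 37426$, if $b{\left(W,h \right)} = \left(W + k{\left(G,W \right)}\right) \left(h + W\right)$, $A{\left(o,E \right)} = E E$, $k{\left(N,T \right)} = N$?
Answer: $-41376$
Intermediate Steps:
$A{\left(o,E \right)} = E^{2}$
$b{\left(W,h \right)} = W \left(W + h\right)$ ($b{\left(W,h \right)} = \left(W + 0\right) \left(h + W\right) = W \left(W + h\right)$)
$q{\left(p,d \right)} = 625 + 25 d$ ($q{\left(p,d \right)} = \left(-5\right)^{2} \left(\left(-5\right)^{2} + d\right) = 25 \left(25 + d\right) = 625 + 25 d$)
$q{\left(39,-183 \right)} - 37426 = \left(625 + 25 \left(-183\right)\right) - 37426 = \left(625 - 4575\right) - 37426 = -3950 - 37426 = -41376$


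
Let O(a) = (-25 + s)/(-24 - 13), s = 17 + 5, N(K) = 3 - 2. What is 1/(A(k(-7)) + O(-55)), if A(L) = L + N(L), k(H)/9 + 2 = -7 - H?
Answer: -37/626 ≈ -0.059105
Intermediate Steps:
N(K) = 1
s = 22
k(H) = -81 - 9*H (k(H) = -18 + 9*(-7 - H) = -18 + (-63 - 9*H) = -81 - 9*H)
O(a) = 3/37 (O(a) = (-25 + 22)/(-24 - 13) = -3/(-37) = -3*(-1/37) = 3/37)
A(L) = 1 + L (A(L) = L + 1 = 1 + L)
1/(A(k(-7)) + O(-55)) = 1/((1 + (-81 - 9*(-7))) + 3/37) = 1/((1 + (-81 + 63)) + 3/37) = 1/((1 - 18) + 3/37) = 1/(-17 + 3/37) = 1/(-626/37) = -37/626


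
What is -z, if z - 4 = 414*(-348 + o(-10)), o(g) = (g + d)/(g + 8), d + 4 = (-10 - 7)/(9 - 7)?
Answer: 278821/2 ≈ 1.3941e+5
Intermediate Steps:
d = -25/2 (d = -4 + (-10 - 7)/(9 - 7) = -4 - 17/2 = -25/2 ≈ -12.500)
o(g) = (-25/2 + g)/(8 + g) (o(g) = (g - 25/2)/(g + 8) = (-25/2 + g)/(8 + g))
z = -278821/2 (z = 4 + 414*(-348 + (-25/2 - 10)/(8 - 10)) = 4 + 414*(-348 - 45/2/(-2)) = 4 + 414*(-348 - ½*(-45/2)) = 4 + 414*(-348 + 45/4) = 4 + 414*(-1347/4) = 4 - 278829/2 = -278821/2 ≈ -1.3941e+5)
-z = -1*(-278821/2) = 278821/2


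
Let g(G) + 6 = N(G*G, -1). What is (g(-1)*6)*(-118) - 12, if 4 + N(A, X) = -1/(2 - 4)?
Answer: 6714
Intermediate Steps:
N(A, X) = -7/2 (N(A, X) = -4 - 1/(2 - 4) = -4 - 1/(-2) = -4 - 1*(-½) = -4 + ½ = -7/2)
g(G) = -19/2 (g(G) = -6 - 7/2 = -19/2)
(g(-1)*6)*(-118) - 12 = -19/2*6*(-118) - 12 = -57*(-118) - 12 = 6726 - 12 = 6714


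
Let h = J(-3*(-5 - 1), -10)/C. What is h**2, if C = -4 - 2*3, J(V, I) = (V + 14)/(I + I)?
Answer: 16/625 ≈ 0.025600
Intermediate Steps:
J(V, I) = (14 + V)/(2*I) (J(V, I) = (14 + V)/((2*I)) = (14 + V)*(1/(2*I)) = (14 + V)/(2*I))
C = -10 (C = -4 - 6 = -10)
h = 4/25 (h = ((1/2)*(14 - 3*(-5 - 1))/(-10))/(-10) = ((1/2)*(-1/10)*(14 - 3*(-6)))*(-1/10) = ((1/2)*(-1/10)*(14 + 18))*(-1/10) = ((1/2)*(-1/10)*32)*(-1/10) = -8/5*(-1/10) = 4/25 ≈ 0.16000)
h**2 = (4/25)**2 = 16/625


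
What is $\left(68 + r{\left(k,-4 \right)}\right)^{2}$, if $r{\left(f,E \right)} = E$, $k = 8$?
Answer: $4096$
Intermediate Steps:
$\left(68 + r{\left(k,-4 \right)}\right)^{2} = \left(68 - 4\right)^{2} = 64^{2} = 4096$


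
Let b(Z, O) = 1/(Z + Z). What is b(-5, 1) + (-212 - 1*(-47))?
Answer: -1651/10 ≈ -165.10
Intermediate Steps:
b(Z, O) = 1/(2*Z)
b(-5, 1) + (-212 - 1*(-47)) = (½)/(-5) + (-212 - 1*(-47)) = (½)*(-⅕) + (-212 + 47) = -⅒ - 165 = -1651/10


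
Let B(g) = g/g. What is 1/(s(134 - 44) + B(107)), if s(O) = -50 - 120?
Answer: -1/169 ≈ -0.0059172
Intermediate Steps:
s(O) = -170
B(g) = 1
1/(s(134 - 44) + B(107)) = 1/(-170 + 1) = 1/(-169) = -1/169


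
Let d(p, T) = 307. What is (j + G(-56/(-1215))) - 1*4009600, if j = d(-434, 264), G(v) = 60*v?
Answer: -324752509/81 ≈ -4.0093e+6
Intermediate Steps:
j = 307
(j + G(-56/(-1215))) - 1*4009600 = (307 + 60*(-56/(-1215))) - 1*4009600 = (307 + 60*(-56*(-1/1215))) - 4009600 = (307 + 60*(56/1215)) - 4009600 = (307 + 224/81) - 4009600 = 25091/81 - 4009600 = -324752509/81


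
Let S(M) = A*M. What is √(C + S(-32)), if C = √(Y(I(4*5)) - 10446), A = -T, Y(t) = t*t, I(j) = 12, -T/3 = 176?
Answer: √(-16896 + I*√10302) ≈ 0.3904 + 129.99*I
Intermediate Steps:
T = -528 (T = -3*176 = -528)
Y(t) = t²
A = 528 (A = -1*(-528) = 528)
S(M) = 528*M
C = I*√10302 (C = √(12² - 10446) = √(144 - 10446) = √(-10302) = I*√10302 ≈ 101.5*I)
√(C + S(-32)) = √(I*√10302 + 528*(-32)) = √(I*√10302 - 16896) = √(-16896 + I*√10302)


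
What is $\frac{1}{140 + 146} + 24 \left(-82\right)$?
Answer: $- \frac{562847}{286} \approx -1968.0$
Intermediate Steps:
$\frac{1}{140 + 146} + 24 \left(-82\right) = \frac{1}{286} - 1968 = - \frac{562847}{286}$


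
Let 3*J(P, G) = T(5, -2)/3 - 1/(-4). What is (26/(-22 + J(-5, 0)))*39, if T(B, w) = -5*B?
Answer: -36504/889 ≈ -41.062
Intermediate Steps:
J(P, G) = -97/36 (J(P, G) = (-5*5/3 - 1/(-4))/3 = (-25*⅓ - 1*(-¼))/3 = (-25/3 + ¼)/3 = (⅓)*(-97/12) = -97/36)
(26/(-22 + J(-5, 0)))*39 = (26/(-22 - 97/36))*39 = (26/(-889/36))*39 = (26*(-36/889))*39 = -936/889*39 = -36504/889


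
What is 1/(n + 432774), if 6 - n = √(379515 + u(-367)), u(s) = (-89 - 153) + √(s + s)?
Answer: 1/(432780 - √(379273 + I*√734)) ≈ 2.3139e-6 + 0.e-13*I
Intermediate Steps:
u(s) = -242 + √2*√s (u(s) = -242 + √(2*s) = -242 + √2*√s)
n = 6 - √(379273 + I*√734) (n = 6 - √(379515 + (-242 + √2*√(-367))) = 6 - √(379515 + (-242 + √2*(I*√367))) = 6 - √(379515 + (-242 + I*√734)) = 6 - √(379273 + I*√734) ≈ -609.85 - 0.021996*I)
1/(n + 432774) = 1/((6 - √(379273 + I*√734)) + 432774) = 1/(432780 - √(379273 + I*√734))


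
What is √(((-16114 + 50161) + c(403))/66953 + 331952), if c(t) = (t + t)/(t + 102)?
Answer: √379488652469293793565/33811265 ≈ 576.15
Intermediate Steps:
c(t) = 2*t/(102 + t) (c(t) = (2*t)/(102 + t) = 2*t/(102 + t))
√(((-16114 + 50161) + c(403))/66953 + 331952) = √(((-16114 + 50161) + 2*403/(102 + 403))/66953 + 331952) = √((34047 + 2*403/505)*(1/66953) + 331952) = √((34047 + 2*403*(1/505))*(1/66953) + 331952) = √((34047 + 806/505)*(1/66953) + 331952) = √((17194541/505)*(1/66953) + 331952) = √(17194541/33811265 + 331952) = √(11223734233821/33811265) = √379488652469293793565/33811265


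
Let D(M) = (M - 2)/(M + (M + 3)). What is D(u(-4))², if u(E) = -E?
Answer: 4/121 ≈ 0.033058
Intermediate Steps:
D(M) = (-2 + M)/(3 + 2*M) (D(M) = (-2 + M)/(M + (3 + M)) = (-2 + M)/(3 + 2*M))
D(u(-4))² = ((-2 - 1*(-4))/(3 + 2*(-1*(-4))))² = ((-2 + 4)/(3 + 2*4))² = (2/(3 + 8))² = (2/11)² = 4/121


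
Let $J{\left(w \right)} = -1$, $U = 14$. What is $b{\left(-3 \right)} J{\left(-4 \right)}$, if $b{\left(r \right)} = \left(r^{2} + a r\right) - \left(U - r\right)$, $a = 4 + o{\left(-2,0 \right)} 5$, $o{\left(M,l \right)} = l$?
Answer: $20$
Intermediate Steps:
$a = 4$ ($a = 4 + 0 \cdot 5 = 4 + 0 = 4$)
$b{\left(r \right)} = -14 + r^{2} + 5 r$ ($b{\left(r \right)} = \left(r^{2} + 4 r\right) + \left(r - 14\right) = \left(r^{2} + 4 r\right) + \left(-14 + r\right) = -14 + r^{2} + 5 r$)
$b{\left(-3 \right)} J{\left(-4 \right)} = \left(-14 + \left(-3\right)^{2} + 5 \left(-3\right)\right) \left(-1\right) = \left(-14 + 9 - 15\right) \left(-1\right) = \left(-20\right) \left(-1\right) = 20$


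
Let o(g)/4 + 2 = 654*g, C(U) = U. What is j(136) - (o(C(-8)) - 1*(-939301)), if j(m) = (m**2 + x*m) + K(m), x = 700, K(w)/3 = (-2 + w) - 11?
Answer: -804300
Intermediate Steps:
K(w) = -39 + 3*w (K(w) = 3*((-2 + w) - 11) = 3*(-13 + w) = -39 + 3*w)
j(m) = -39 + m**2 + 703*m (j(m) = (m**2 + 700*m) + (-39 + 3*m) = -39 + m**2 + 703*m)
o(g) = -8 + 2616*g (o(g) = -8 + 4*(654*g) = -8 + 2616*g)
j(136) - (o(C(-8)) - 1*(-939301)) = (-39 + 136**2 + 703*136) - ((-8 + 2616*(-8)) - 1*(-939301)) = (-39 + 18496 + 95608) - ((-8 - 20928) + 939301) = 114065 - (-20936 + 939301) = 114065 - 1*918365 = 114065 - 918365 = -804300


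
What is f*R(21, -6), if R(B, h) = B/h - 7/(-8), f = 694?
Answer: -7287/4 ≈ -1821.8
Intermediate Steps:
R(B, h) = 7/8 + B/h (R(B, h) = B/h - 7*(-1/8) = B/h + 7/8 = 7/8 + B/h)
f*R(21, -6) = 694*(7/8 + 21/(-6)) = 694*(7/8 + 21*(-1/6)) = 694*(7/8 - 7/2) = 694*(-21/8) = -7287/4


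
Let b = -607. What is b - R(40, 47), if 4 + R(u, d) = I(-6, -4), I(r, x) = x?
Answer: -599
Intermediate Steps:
R(u, d) = -8 (R(u, d) = -4 - 4 = -8)
b - R(40, 47) = -607 - 1*(-8) = -607 + 8 = -599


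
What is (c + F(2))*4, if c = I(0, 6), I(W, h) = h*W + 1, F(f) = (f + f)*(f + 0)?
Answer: 36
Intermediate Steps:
F(f) = 2*f² (F(f) = (2*f)*f = 2*f²)
I(W, h) = 1 + W*h (I(W, h) = W*h + 1 = 1 + W*h)
c = 1 (c = 1 + 0*6 = 1 + 0 = 1)
(c + F(2))*4 = (1 + 2*2²)*4 = (1 + 2*4)*4 = (1 + 8)*4 = 9*4 = 36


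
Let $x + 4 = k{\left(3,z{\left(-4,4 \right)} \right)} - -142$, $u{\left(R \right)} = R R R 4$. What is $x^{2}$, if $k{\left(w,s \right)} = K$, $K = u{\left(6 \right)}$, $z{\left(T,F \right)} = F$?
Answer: $1004004$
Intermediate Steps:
$u{\left(R \right)} = 4 R^{3}$ ($u{\left(R \right)} = R^{2} \cdot 4 R = 4 R^{3}$)
$K = 864$ ($K = 4 \cdot 6^{3} = 4 \cdot 216 = 864$)
$k{\left(w,s \right)} = 864$
$x = 1002$ ($x = -4 + \left(864 - -142\right) = -4 + \left(864 + 142\right) = -4 + 1006 = 1002$)
$x^{2} = 1002^{2} = 1004004$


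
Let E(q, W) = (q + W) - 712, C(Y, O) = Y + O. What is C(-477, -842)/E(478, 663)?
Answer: -1319/429 ≈ -3.0746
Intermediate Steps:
C(Y, O) = O + Y
E(q, W) = -712 + W + q (E(q, W) = (W + q) - 712 = -712 + W + q)
C(-477, -842)/E(478, 663) = (-842 - 477)/(-712 + 663 + 478) = -1319/429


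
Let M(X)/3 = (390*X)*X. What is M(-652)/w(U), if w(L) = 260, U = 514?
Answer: 1912968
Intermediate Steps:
M(X) = 1170*X² (M(X) = 3*((390*X)*X) = 3*(390*X²) = 1170*X²)
M(-652)/w(U) = (1170*(-652)²)/260 = (1170*425104)*(1/260) = 497371680*(1/260) = 1912968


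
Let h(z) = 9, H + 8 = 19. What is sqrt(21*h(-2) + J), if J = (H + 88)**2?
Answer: 3*sqrt(1110) ≈ 99.950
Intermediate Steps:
H = 11 (H = -8 + 19 = 11)
J = 9801 (J = (11 + 88)**2 = 99**2 = 9801)
sqrt(21*h(-2) + J) = sqrt(21*9 + 9801) = sqrt(189 + 9801) = sqrt(9990) = 3*sqrt(1110)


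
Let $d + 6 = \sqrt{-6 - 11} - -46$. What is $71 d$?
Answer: $2840 + 71 i \sqrt{17} \approx 2840.0 + 292.74 i$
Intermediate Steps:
$d = 40 + i \sqrt{17}$ ($d = -6 + \left(\sqrt{-6 - 11} - -46\right) = -6 + \left(\sqrt{-17} + 46\right) = -6 + \left(i \sqrt{17} + 46\right) = -6 + \left(46 + i \sqrt{17}\right) = 40 + i \sqrt{17} \approx 40.0 + 4.1231 i$)
$71 d = 71 \left(40 + i \sqrt{17}\right) = 2840 + 71 i \sqrt{17}$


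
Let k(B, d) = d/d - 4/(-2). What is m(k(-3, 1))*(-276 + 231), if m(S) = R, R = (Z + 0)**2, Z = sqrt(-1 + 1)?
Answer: 0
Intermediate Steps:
Z = 0 (Z = sqrt(0) = 0)
R = 0 (R = (0 + 0)**2 = 0**2 = 0)
k(B, d) = 3 (k(B, d) = 1 - 4*(-1/2) = 1 + 2 = 3)
m(S) = 0
m(k(-3, 1))*(-276 + 231) = 0*(-276 + 231) = 0*(-45) = 0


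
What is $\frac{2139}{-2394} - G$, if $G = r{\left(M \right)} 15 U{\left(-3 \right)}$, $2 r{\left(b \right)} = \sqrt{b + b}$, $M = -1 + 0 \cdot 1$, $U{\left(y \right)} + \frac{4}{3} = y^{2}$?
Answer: $- \frac{713}{798} - \frac{115 i \sqrt{2}}{2} \approx -0.89348 - 81.317 i$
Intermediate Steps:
$U{\left(y \right)} = - \frac{4}{3} + y^{2}$
$M = -1$ ($M = -1 + 0 = -1$)
$r{\left(b \right)} = \frac{\sqrt{2} \sqrt{b}}{2}$ ($r{\left(b \right)} = \frac{\sqrt{b + b}}{2} = \frac{\sqrt{2 b}}{2} = \frac{\sqrt{2} \sqrt{b}}{2}$)
$G = \frac{115 i \sqrt{2}}{2}$ ($G = \frac{\sqrt{2} \sqrt{-1}}{2} \cdot 15 \left(- \frac{4}{3} + \left(-3\right)^{2}\right) = \frac{\sqrt{2} i}{2} \cdot 15 \left(- \frac{4}{3} + 9\right) = \frac{i \sqrt{2}}{2} \cdot 15 \cdot \frac{23}{3} = \frac{15 i \sqrt{2}}{2} \cdot \frac{23}{3} = \frac{115 i \sqrt{2}}{2} \approx 81.317 i$)
$\frac{2139}{-2394} - G = \frac{2139}{-2394} - \frac{115 i \sqrt{2}}{2} = 2139 \left(- \frac{1}{2394}\right) - \frac{115 i \sqrt{2}}{2} = - \frac{713}{798} - \frac{115 i \sqrt{2}}{2}$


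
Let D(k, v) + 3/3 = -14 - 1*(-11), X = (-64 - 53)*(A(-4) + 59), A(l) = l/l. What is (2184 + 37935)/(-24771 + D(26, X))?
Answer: -40119/24775 ≈ -1.6193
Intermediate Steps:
A(l) = 1
X = -7020 (X = (-64 - 53)*(1 + 59) = -117*60 = -7020)
D(k, v) = -4 (D(k, v) = -1 + (-14 - 1*(-11)) = -1 + (-14 + 11) = -1 - 3 = -4)
(2184 + 37935)/(-24771 + D(26, X)) = (2184 + 37935)/(-24771 - 4) = 40119/(-24775) = 40119*(-1/24775) = -40119/24775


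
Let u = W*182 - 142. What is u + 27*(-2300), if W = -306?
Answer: -117934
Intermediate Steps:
u = -55834 (u = -306*182 - 142 = -55692 - 142 = -55834)
u + 27*(-2300) = -55834 + 27*(-2300) = -55834 - 62100 = -117934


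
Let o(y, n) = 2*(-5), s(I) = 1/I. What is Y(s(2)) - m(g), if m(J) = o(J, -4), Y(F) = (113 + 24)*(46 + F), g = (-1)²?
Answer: 12761/2 ≈ 6380.5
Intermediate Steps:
g = 1
Y(F) = 6302 + 137*F (Y(F) = 137*(46 + F) = 6302 + 137*F)
o(y, n) = -10
m(J) = -10
Y(s(2)) - m(g) = (6302 + 137/2) - 1*(-10) = (6302 + 137*(½)) + 10 = (6302 + 137/2) + 10 = 12741/2 + 10 = 12761/2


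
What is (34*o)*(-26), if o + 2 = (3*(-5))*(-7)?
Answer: -91052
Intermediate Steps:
o = 103 (o = -2 + (3*(-5))*(-7) = -2 - 15*(-7) = -2 + 105 = 103)
(34*o)*(-26) = (34*103)*(-26) = 3502*(-26) = -91052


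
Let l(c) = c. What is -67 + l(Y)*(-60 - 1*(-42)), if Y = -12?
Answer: 149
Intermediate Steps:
-67 + l(Y)*(-60 - 1*(-42)) = -67 - 12*(-60 - 1*(-42)) = -67 - 12*(-60 + 42) = -67 - 12*(-18) = -67 + 216 = 149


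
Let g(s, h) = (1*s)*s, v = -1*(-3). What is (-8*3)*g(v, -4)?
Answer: -216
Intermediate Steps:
v = 3
g(s, h) = s**2 (g(s, h) = s*s = s**2)
(-8*3)*g(v, -4) = -8*3*3**2 = -24*9 = -216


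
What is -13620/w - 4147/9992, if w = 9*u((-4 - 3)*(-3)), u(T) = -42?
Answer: 22420579/629496 ≈ 35.617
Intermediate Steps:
w = -378 (w = 9*(-42) = -378)
-13620/w - 4147/9992 = -13620/(-378) - 4147/9992 = -13620*(-1/378) - 4147*1/9992 = 2270/63 - 4147/9992 = 22420579/629496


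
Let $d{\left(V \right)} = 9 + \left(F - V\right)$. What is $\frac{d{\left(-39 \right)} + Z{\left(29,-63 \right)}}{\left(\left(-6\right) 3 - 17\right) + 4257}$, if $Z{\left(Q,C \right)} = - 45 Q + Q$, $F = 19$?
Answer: $- \frac{1209}{4222} \approx -0.28636$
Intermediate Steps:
$Z{\left(Q,C \right)} = - 44 Q$
$d{\left(V \right)} = 28 - V$ ($d{\left(V \right)} = 9 - \left(-19 + V\right) = 28 - V$)
$\frac{d{\left(-39 \right)} + Z{\left(29,-63 \right)}}{\left(\left(-6\right) 3 - 17\right) + 4257} = \frac{\left(28 - -39\right) - 1276}{\left(\left(-6\right) 3 - 17\right) + 4257} = \frac{\left(28 + 39\right) - 1276}{\left(-18 - 17\right) + 4257} = \frac{67 - 1276}{-35 + 4257} = - \frac{1209}{4222}$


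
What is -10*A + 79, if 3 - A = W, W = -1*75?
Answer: -701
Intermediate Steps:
W = -75
A = 78 (A = 3 - 1*(-75) = 3 + 75 = 78)
-10*A + 79 = -10*78 + 79 = -780 + 79 = -701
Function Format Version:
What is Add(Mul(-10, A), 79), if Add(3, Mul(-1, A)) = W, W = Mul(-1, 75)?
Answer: -701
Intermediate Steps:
W = -75
A = 78 (A = Add(3, Mul(-1, -75)) = Add(3, 75) = 78)
Add(Mul(-10, A), 79) = Add(Mul(-10, 78), 79) = Add(-780, 79) = -701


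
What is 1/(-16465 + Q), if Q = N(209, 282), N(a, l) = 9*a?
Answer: -1/14584 ≈ -6.8568e-5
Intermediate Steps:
Q = 1881 (Q = 9*209 = 1881)
1/(-16465 + Q) = 1/(-16465 + 1881) = 1/(-14584) = -1/14584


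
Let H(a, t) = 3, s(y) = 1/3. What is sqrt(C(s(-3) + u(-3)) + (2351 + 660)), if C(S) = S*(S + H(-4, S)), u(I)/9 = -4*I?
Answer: sqrt(135649)/3 ≈ 122.77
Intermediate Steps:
s(y) = 1/3
u(I) = -36*I (u(I) = 9*(-4*I) = -36*I)
C(S) = S*(3 + S) (C(S) = S*(S + 3) = S*(3 + S))
sqrt(C(s(-3) + u(-3)) + (2351 + 660)) = sqrt((1/3 - 36*(-3))*(3 + (1/3 - 36*(-3))) + (2351 + 660)) = sqrt((1/3 + 108)*(3 + (1/3 + 108)) + 3011) = sqrt(325*(3 + 325/3)/3 + 3011) = sqrt((325/3)*(334/3) + 3011) = sqrt(108550/9 + 3011) = sqrt(135649/9) = sqrt(135649)/3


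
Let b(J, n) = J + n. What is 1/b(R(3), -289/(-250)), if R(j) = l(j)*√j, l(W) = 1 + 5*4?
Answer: -72250/82603979 + 1312500*√3/82603979 ≈ 0.026646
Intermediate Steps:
l(W) = 21 (l(W) = 1 + 20 = 21)
R(j) = 21*√j
1/b(R(3), -289/(-250)) = 1/(21*√3 - 289/(-250)) = 1/(21*√3 - 289*(-1/250)) = 1/(21*√3 + 289/250) = 1/(289/250 + 21*√3)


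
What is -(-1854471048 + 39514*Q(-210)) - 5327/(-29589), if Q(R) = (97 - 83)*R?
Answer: 8329904613977/4227 ≈ 1.9706e+9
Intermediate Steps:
Q(R) = 14*R
-(-1854471048 + 39514*Q(-210)) - 5327/(-29589) = -39514/(1/(-46932 + 14*(-210))) - 5327/(-29589) = -39514/(1/(-46932 - 2940)) - 5327*(-1/29589) = -39514/(1/(-49872)) + 761/4227 = -39514/(-1/49872) + 761/4227 = -39514*(-49872) + 761/4227 = 1970642208 + 761/4227 = 8329904613977/4227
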